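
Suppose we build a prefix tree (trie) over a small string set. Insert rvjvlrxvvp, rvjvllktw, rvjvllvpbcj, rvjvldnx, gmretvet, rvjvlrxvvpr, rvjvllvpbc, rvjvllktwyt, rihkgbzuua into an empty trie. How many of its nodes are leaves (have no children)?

6

A leaf is a node with no children — equivalently, the end of a word that is not a proper prefix of any other stored word.
Those words: "gmretvet", "rihkgbzuua", "rvjvldnx", "rvjvllktwyt", "rvjvllvpbcj", "rvjvlrxvvpr"
Leaf count: 6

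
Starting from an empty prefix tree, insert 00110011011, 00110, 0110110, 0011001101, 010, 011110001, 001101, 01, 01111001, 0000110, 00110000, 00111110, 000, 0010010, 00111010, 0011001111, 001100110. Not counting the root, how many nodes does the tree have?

Trace insertions, counting only characters that open a new branch:
  "00110011011" → 11 new (0, 0, 1, 1, 0, 0, 1, 1, 0, 1, 1)
  "00110" → prefix "00110" already present; 0 new (none)
  "0110110" → prefix "0" already present; 6 new (1, 1, 0, 1, 1, 0)
  "0011001101" → prefix "0011001101" already present; 0 new (none)
  "010" → prefix "01" already present; 1 new (0)
  "011110001" → prefix "011" already present; 6 new (1, 1, 0, 0, 0, 1)
  "001101" → prefix "00110" already present; 1 new (1)
  "01" → prefix "01" already present; 0 new (none)
  "01111001" → prefix "0111100" already present; 1 new (1)
  "0000110" → prefix "00" already present; 5 new (0, 0, 1, 1, 0)
  "00110000" → prefix "001100" already present; 2 new (0, 0)
  "00111110" → prefix "0011" already present; 4 new (1, 1, 1, 0)
  "000" → prefix "000" already present; 0 new (none)
  "0010010" → prefix "001" already present; 4 new (0, 0, 1, 0)
  "00111010" → prefix "00111" already present; 3 new (0, 1, 0)
  "0011001111" → prefix "00110011" already present; 2 new (1, 1)
  "001100110" → prefix "001100110" already present; 0 new (none)
Total nodes = 11 + 0 + 6 + 0 + 1 + 6 + 1 + 0 + 1 + 5 + 2 + 4 + 0 + 4 + 3 + 2 + 0 = 46

46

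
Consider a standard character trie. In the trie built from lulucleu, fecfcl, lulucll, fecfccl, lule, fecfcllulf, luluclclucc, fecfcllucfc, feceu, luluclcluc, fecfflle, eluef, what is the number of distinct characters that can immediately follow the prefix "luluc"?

1

Walk "luluc" from the root, arriving at one node.
Characters that immediately follow "luluc" among the stored strings: {l}.
That node has 1 child edge.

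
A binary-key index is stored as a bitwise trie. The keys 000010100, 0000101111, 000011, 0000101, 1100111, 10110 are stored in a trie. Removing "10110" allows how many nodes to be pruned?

Walk "10110" from the leaf back toward the root, removing each node that no remaining word uses.
The suffix "0110" (4 nodes) is used only by "10110"; the node for "1" still has the child "1", so pruning stops there.
Nodes removed: 4

4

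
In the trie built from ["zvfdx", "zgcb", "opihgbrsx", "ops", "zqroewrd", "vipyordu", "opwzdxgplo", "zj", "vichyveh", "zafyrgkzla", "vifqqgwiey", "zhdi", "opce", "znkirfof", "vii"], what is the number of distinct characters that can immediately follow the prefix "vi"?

Follow the path "vi" to its node, then look at its outgoing edges.
Characters that immediately follow "vi" among the stored strings: {c, f, i, p}.
That node has 4 child edges.

4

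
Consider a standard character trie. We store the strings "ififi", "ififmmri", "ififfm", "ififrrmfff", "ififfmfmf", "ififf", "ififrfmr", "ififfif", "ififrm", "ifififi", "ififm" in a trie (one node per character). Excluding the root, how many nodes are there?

28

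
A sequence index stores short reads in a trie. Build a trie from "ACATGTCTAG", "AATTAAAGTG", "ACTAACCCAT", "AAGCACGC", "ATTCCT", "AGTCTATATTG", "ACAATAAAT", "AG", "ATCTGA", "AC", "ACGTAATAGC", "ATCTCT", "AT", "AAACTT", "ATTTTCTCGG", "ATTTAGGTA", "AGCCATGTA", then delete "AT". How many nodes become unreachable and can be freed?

0

Walk "AT" from the leaf back toward the root, removing each node that no remaining word uses.
Every node on "AT" is still needed (e.g. by "ATTCCT"), so nothing is freed.
Nodes removed: 0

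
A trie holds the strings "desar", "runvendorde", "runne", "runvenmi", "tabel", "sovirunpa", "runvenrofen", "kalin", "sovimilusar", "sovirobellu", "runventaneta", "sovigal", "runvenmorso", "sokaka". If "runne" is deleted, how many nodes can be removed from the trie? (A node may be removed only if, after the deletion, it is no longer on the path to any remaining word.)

2

Walk "runne" from the leaf back toward the root, removing each node that no remaining word uses.
The suffix "ne" (2 nodes) is used only by "runne"; the node for "run" still has the child "v", so pruning stops there.
Nodes removed: 2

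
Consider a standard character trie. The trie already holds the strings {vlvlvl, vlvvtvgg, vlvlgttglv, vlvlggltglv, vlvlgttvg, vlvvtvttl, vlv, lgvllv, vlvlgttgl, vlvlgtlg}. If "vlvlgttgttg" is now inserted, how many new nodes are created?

3

The longest prefix of "vlvlgttgttg" already in the trie is "vlvlgttg" (length 8).
So 11 − 8 = 3 new nodes.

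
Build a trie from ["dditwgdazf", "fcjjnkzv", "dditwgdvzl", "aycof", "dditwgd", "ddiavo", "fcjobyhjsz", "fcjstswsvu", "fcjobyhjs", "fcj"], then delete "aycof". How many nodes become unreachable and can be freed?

After clearing the end-marker at "aycof", prune upward until reaching a node still needed by another word.
No other word shares any prefix with "aycof", so all 5 of its nodes go.
Nodes removed: 5

5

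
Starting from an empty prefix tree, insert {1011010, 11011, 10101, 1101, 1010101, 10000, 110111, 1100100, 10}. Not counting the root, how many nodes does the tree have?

23

Count nodes per top-level branch (shared prefixes stored once):
  '1'-branch (10, 10000, 10101, 1010101, 1011010, 1100100, 1101, 11011, 110111): 23 nodes
Sum: 23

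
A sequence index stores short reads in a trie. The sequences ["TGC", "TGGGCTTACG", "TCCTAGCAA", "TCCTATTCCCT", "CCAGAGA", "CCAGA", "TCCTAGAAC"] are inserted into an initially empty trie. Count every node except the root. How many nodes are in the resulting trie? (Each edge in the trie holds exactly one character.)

35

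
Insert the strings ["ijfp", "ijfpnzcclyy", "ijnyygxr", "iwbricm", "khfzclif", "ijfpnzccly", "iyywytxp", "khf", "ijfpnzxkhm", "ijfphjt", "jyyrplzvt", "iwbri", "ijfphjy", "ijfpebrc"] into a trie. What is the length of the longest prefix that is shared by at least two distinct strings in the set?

Look for the deepest trie node that still has at least two words in its subtree.
"ijfpnzccly" and "ijfpnzcclyy" agree on "ijfpnzccly" (10 characters) before diverging; nothing deeper is shared.
Longest shared-prefix length: 10

10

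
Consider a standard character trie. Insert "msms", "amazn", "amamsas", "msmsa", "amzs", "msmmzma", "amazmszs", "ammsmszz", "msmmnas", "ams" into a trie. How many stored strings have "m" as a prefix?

4

Filter for entries beginning with "m":
Matches: "msmmnas", "msmmzma", "msms", "msmsa"
Count: 4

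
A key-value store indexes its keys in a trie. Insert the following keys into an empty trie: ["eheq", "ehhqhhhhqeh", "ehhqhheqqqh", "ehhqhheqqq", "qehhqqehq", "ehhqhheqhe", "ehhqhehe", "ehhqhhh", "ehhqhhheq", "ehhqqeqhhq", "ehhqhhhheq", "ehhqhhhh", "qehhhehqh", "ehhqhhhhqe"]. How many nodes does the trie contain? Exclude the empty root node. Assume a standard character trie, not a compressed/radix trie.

For each word, the new-node count is its length minus the longest prefix already in the trie:
  "eheq" → 4 new (e, h, e, q)
  "ehhqhhhhqeh" → prefix "eh" already present; 9 new (h, q, h, h, h, h, q, e, h)
  "ehhqhheqqqh" → prefix "ehhqhh" already present; 5 new (e, q, q, q, h)
  "ehhqhheqqq" → prefix "ehhqhheqqq" already present; 0 new (none)
  "qehhqqehq" → 9 new (q, e, h, h, q, q, e, h, q)
  "ehhqhheqhe" → prefix "ehhqhheq" already present; 2 new (h, e)
  "ehhqhehe" → prefix "ehhqh" already present; 3 new (e, h, e)
  "ehhqhhh" → prefix "ehhqhhh" already present; 0 new (none)
  "ehhqhhheq" → prefix "ehhqhhh" already present; 2 new (e, q)
  "ehhqqeqhhq" → prefix "ehhq" already present; 6 new (q, e, q, h, h, q)
  "ehhqhhhheq" → prefix "ehhqhhhh" already present; 2 new (e, q)
  "ehhqhhhh" → prefix "ehhqhhhh" already present; 0 new (none)
  "qehhhehqh" → prefix "qehh" already present; 5 new (h, e, h, q, h)
  "ehhqhhhhqe" → prefix "ehhqhhhhqe" already present; 0 new (none)
Total nodes = 4 + 9 + 5 + 0 + 9 + 2 + 3 + 0 + 2 + 6 + 2 + 0 + 5 + 0 = 47

47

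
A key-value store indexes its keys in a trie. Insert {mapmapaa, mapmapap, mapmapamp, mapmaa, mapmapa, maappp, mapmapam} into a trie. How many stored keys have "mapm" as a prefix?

6

Filter for entries beginning with "mapm":
Matches: "mapmaa", "mapmapa", "mapmapaa", "mapmapam", "mapmapamp", "mapmapap"
Count: 6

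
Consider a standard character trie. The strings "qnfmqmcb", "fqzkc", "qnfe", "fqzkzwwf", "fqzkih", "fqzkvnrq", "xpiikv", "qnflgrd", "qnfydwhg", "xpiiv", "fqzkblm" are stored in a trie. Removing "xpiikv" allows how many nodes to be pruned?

A node on "xpiikv"'s path can go only if nothing else ends at it or branches off below it.
The suffix "kv" (2 nodes) is used only by "xpiikv"; the node for "xpii" still has the child "v", so pruning stops there.
Nodes removed: 2

2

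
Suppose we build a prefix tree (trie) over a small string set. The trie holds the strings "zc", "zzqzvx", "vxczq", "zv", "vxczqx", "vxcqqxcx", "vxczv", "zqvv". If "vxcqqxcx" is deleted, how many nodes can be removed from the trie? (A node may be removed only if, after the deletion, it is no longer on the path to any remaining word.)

Walk "vxcqqxcx" from the leaf back toward the root, removing each node that no remaining word uses.
The suffix "qqxcx" (5 nodes) is used only by "vxcqqxcx"; the node for "vxc" still has the child "z", so pruning stops there.
Nodes removed: 5

5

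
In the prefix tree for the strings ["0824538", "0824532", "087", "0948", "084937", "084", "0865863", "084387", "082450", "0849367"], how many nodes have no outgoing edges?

A leaf is a node with no children — equivalently, the end of a word that is not a proper prefix of any other stored word.
Those words: "082450", "0824532", "0824538", "084387", "0849367", "084937", "0865863", "087", "0948"
Leaf count: 9

9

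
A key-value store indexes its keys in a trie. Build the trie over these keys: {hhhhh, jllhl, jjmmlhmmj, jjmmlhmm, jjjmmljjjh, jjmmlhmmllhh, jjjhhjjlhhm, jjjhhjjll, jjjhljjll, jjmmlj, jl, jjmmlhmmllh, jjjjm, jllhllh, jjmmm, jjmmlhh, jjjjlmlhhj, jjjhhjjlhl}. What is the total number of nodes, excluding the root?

Insert word by word; a character creates a node only if that edge doesn't already exist:
  "hhhhh" → 5 new (h, h, h, h, h)
  "jllhl" → 5 new (j, l, l, h, l)
  "jjmmlhmmj" → prefix "j" already present; 8 new (j, m, m, l, h, m, m, j)
  "jjmmlhmm" → prefix "jjmmlhmm" already present; 0 new (none)
  "jjjmmljjjh" → prefix "jj" already present; 8 new (j, m, m, l, j, j, j, h)
  "jjmmlhmmllhh" → prefix "jjmmlhmm" already present; 4 new (l, l, h, h)
  "jjjhhjjlhhm" → prefix "jjj" already present; 8 new (h, h, j, j, l, h, h, m)
  "jjjhhjjll" → prefix "jjjhhjjl" already present; 1 new (l)
  "jjjhljjll" → prefix "jjjh" already present; 5 new (l, j, j, l, l)
  "jjmmlj" → prefix "jjmml" already present; 1 new (j)
  "jl" → prefix "jl" already present; 0 new (none)
  "jjmmlhmmllh" → prefix "jjmmlhmmllh" already present; 0 new (none)
  "jjjjm" → prefix "jjj" already present; 2 new (j, m)
  "jllhllh" → prefix "jllhl" already present; 2 new (l, h)
  "jjmmm" → prefix "jjmm" already present; 1 new (m)
  "jjmmlhh" → prefix "jjmmlh" already present; 1 new (h)
  "jjjjlmlhhj" → prefix "jjjj" already present; 6 new (l, m, l, h, h, j)
  "jjjhhjjlhl" → prefix "jjjhhjjlh" already present; 1 new (l)
Total nodes = 5 + 5 + 8 + 0 + 8 + 4 + 8 + 1 + 5 + 1 + 0 + 0 + 2 + 2 + 1 + 1 + 6 + 1 = 58

58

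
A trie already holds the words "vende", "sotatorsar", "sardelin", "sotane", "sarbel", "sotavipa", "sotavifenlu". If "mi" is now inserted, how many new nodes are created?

2

"mi" shares no prefix with any stored word, so all 2 characters open new nodes.
2 − 0 = 2 new nodes.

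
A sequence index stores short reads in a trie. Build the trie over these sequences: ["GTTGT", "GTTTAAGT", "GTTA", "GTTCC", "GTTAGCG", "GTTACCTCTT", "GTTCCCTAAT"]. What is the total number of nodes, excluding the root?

27

For each word, the new-node count is its length minus the longest prefix already in the trie:
  "GTTGT" → 5 new (G, T, T, G, T)
  "GTTTAAGT" → prefix "GTT" already present; 5 new (T, A, A, G, T)
  "GTTA" → prefix "GTT" already present; 1 new (A)
  "GTTCC" → prefix "GTT" already present; 2 new (C, C)
  "GTTAGCG" → prefix "GTTA" already present; 3 new (G, C, G)
  "GTTACCTCTT" → prefix "GTTA" already present; 6 new (C, C, T, C, T, T)
  "GTTCCCTAAT" → prefix "GTTCC" already present; 5 new (C, T, A, A, T)
Total nodes = 5 + 5 + 1 + 2 + 3 + 6 + 5 = 27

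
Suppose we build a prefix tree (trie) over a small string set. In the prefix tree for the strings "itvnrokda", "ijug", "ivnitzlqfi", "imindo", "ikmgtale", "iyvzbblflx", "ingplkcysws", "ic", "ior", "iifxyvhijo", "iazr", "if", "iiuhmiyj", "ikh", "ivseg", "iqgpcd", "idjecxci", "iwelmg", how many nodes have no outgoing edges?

18

A leaf is a node with no children — equivalently, the end of a word that is not a proper prefix of any other stored word.
Those words: "iazr", "ic", "idjecxci", "if", "iifxyvhijo", "iiuhmiyj", "ijug", "ikh", "ikmgtale", "imindo", "ingplkcysws", "ior", "iqgpcd", "itvnrokda", "ivnitzlqfi", "ivseg", "iwelmg", "iyvzbblflx"
Leaf count: 18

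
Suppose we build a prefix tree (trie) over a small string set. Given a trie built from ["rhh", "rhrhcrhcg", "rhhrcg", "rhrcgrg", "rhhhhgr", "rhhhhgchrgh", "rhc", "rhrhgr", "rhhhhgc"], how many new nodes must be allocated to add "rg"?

"r" is already a path in the trie; the remaining "g" must be added.
Each of the 1 remaining characters creates one node.

1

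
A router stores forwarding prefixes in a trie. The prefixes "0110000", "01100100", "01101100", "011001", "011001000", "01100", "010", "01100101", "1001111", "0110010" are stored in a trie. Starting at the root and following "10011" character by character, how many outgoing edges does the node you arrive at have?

The children of the "10011" node are the distinct next characters among strings starting with "10011".
Characters that immediately follow "10011" among the stored strings: {1}.
That node has 1 child edge.

1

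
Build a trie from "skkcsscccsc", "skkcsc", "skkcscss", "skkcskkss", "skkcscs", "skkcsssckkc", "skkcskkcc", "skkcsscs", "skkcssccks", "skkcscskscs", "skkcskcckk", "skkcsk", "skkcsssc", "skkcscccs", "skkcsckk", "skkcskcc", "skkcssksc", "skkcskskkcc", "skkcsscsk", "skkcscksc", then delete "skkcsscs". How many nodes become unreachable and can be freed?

0

A node on "skkcsscs"'s path can go only if nothing else ends at it or branches off below it.
Every node on "skkcsscs" is still needed (e.g. by "skkcsscsk"), so nothing is freed.
Nodes removed: 0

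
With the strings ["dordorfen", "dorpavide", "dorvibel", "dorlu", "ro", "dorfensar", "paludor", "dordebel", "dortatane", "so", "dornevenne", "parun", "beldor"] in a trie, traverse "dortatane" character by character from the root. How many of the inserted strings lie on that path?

Traverse "dortatane" character by character; count nodes along the way that are marked as word ends.
Prefixes of the query that are stored words: "dortatane"
Count: 1

1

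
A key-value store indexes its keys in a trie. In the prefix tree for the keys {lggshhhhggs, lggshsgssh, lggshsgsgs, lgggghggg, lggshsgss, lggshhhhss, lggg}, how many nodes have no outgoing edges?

A leaf is a node with no children — equivalently, the end of a word that is not a proper prefix of any other stored word.
Those words: "lgggghggg", "lggshhhhggs", "lggshhhhss", "lggshsgsgs", "lggshsgssh"
Leaf count: 5

5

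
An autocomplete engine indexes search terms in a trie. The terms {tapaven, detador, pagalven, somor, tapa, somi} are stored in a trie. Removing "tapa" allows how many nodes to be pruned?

After clearing the end-marker at "tapa", prune upward until reaching a node still needed by another word.
Every node on "tapa" is still needed (e.g. by "tapaven"), so nothing is freed.
Nodes removed: 0

0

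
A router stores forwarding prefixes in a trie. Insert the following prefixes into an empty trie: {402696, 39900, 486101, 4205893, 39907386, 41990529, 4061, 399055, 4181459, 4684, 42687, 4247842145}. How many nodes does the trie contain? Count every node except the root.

56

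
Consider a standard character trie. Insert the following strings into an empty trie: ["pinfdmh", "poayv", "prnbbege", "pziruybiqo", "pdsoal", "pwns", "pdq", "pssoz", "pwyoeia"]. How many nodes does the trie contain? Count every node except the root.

45

For each word, the new-node count is its length minus the longest prefix already in the trie:
  "pinfdmh" → 7 new (p, i, n, f, d, m, h)
  "poayv" → prefix "p" already present; 4 new (o, a, y, v)
  "prnbbege" → prefix "p" already present; 7 new (r, n, b, b, e, g, e)
  "pziruybiqo" → prefix "p" already present; 9 new (z, i, r, u, y, b, i, q, o)
  "pdsoal" → prefix "p" already present; 5 new (d, s, o, a, l)
  "pwns" → prefix "p" already present; 3 new (w, n, s)
  "pdq" → prefix "pd" already present; 1 new (q)
  "pssoz" → prefix "p" already present; 4 new (s, s, o, z)
  "pwyoeia" → prefix "pw" already present; 5 new (y, o, e, i, a)
Total nodes = 7 + 4 + 7 + 9 + 5 + 3 + 1 + 4 + 5 = 45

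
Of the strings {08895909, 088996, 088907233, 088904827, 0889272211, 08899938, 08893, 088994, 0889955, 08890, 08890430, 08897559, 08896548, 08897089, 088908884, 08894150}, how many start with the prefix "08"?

Filter for entries beginning with "08":
Matches: "08890", "08890430", "088904827", "088907233", "088908884", "0889272211", "08893", "08894150", "08895909", "08896548", "08897089", "08897559", "088994", "0889955", "088996", "08899938"
Count: 16

16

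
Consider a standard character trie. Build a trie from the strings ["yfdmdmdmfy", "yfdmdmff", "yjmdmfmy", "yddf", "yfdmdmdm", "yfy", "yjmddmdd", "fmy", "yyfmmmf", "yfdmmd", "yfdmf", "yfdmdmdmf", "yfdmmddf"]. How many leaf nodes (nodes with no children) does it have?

10

Leaves are exactly the stored words that no other stored word extends.
Those words: "fmy", "yddf", "yfdmdmdmfy", "yfdmdmff", "yfdmf", "yfdmmddf", "yfy", "yjmddmdd", "yjmdmfmy", "yyfmmmf"
Leaf count: 10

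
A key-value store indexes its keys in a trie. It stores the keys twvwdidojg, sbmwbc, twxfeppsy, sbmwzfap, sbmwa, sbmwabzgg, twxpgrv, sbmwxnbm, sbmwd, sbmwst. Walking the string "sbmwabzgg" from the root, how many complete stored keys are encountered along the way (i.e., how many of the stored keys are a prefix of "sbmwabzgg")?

2

Traverse "sbmwabzgg" character by character; count nodes along the way that are marked as word ends.
Prefixes of the query that are stored words: "sbmwa", "sbmwabzgg"
Count: 2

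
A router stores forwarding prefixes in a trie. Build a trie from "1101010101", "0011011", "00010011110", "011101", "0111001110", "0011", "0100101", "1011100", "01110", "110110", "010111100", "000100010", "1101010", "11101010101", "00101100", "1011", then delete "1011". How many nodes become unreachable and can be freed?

A node on "1011"'s path can go only if nothing else ends at it or branches off below it.
Every node on "1011" is still needed (e.g. by "1011100"), so nothing is freed.
Nodes removed: 0

0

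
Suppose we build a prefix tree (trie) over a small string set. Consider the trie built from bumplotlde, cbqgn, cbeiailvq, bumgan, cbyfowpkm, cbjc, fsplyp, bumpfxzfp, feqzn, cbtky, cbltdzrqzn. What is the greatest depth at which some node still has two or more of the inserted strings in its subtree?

Look for the deepest trie node that still has at least two words in its subtree.
e.g. "bumpfxzfp" and "bumplotlde" share the prefix "bump" of length 4; no pair shares a longer one.
Longest shared-prefix length: 4

4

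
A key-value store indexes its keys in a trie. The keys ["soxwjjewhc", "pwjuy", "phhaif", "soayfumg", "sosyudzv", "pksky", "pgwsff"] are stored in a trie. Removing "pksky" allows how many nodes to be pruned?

After clearing the end-marker at "pksky", prune upward until reaching a node still needed by another word.
The suffix "ksky" (4 nodes) is used only by "pksky"; the node for "p" still has the child "w", so pruning stops there.
Nodes removed: 4

4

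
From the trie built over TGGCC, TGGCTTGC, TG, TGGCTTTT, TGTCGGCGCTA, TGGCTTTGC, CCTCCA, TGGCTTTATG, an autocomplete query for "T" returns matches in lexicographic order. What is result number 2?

TGGCC

DFS of the "T" subtree visits, in order: "TG", "TGGCC", "TGGCTTGC", "TGGCTTTATG", "TGGCTTTGC", "TGGCTTTT", "TGTCGGCGCTA"
The 2nd is TGGCC.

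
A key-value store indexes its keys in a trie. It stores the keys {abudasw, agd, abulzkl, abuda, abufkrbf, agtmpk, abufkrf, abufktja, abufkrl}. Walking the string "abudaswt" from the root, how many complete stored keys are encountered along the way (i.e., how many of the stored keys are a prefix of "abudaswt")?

2

Traverse "abudaswt" character by character; count nodes along the way that are marked as word ends.
Prefixes of the query that are stored words: "abuda", "abudasw"
Count: 2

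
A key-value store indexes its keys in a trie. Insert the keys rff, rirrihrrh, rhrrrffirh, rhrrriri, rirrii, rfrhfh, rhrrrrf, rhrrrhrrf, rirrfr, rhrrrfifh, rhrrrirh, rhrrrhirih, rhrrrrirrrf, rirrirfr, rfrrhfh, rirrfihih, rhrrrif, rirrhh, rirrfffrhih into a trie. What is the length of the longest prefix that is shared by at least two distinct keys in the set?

7

Equivalently: take the maximum, over all pairs, of their longest common prefix length.
"rhrrrirh" and "rhrrriri" agree on "rhrrrir" (7 characters) before diverging; nothing deeper is shared.
Longest shared-prefix length: 7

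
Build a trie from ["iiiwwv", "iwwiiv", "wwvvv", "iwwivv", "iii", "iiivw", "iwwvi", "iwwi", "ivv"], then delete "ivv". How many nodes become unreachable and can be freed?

A node on "ivv"'s path can go only if nothing else ends at it or branches off below it.
The suffix "vv" (2 nodes) is used only by "ivv"; the node for "i" still has the child "i", so pruning stops there.
Nodes removed: 2

2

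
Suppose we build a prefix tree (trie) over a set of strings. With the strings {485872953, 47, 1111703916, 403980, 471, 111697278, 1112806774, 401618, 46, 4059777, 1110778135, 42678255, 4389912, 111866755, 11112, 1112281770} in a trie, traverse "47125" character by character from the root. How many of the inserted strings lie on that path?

Walk "47125" from the root; an end-of-word marker is hit whenever a stored word is a prefix of "47125".
Prefixes of the query that are stored words: "47", "471"
Count: 2

2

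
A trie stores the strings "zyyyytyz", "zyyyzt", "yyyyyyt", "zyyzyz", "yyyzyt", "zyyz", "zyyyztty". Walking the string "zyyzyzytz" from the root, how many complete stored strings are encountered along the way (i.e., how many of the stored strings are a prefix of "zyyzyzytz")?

2

Traverse "zyyzyzytz" character by character; count nodes along the way that are marked as word ends.
Prefixes of the query that are stored words: "zyyz", "zyyzyz"
Count: 2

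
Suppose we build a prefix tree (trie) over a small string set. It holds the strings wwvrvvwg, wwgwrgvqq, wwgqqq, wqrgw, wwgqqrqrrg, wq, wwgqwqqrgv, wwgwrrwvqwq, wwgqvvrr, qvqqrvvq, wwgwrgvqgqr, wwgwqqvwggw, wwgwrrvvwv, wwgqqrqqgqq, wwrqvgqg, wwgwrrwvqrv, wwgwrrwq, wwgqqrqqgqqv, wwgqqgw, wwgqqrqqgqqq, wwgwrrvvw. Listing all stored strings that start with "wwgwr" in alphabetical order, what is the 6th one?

wwgwrrwvqrv

Words with prefix "wwgwr", in lexicographic order: "wwgwrgvqgqr", "wwgwrgvqq", "wwgwrrvvw", "wwgwrrvvwv", "wwgwrrwq", "wwgwrrwvqrv", "wwgwrrwvqwq"
Position 6: wwgwrrwvqrv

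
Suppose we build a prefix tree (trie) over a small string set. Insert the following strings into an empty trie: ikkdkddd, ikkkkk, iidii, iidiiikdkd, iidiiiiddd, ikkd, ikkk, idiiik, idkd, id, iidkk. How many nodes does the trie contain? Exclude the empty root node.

Count nodes per top-level branch (shared prefixes stored once):
  'i'-branch (id, idiiik, idkd, iidii, iidiiiiddd, iidiiikdkd, iidkk, ikkd, ikkdkddd, ikkk, ikkkkk): 33 nodes
Sum: 33

33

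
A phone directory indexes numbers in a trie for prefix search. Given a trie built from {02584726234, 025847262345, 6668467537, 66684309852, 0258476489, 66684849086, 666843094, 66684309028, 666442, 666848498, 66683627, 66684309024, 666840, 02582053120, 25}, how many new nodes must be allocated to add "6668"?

0

"6668" is already a full path in the trie; only an end-marker is added.
No new nodes are needed: 0.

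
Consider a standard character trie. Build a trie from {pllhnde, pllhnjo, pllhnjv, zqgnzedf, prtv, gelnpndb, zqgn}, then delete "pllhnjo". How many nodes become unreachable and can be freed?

1

Walk "pllhnjo" from the leaf back toward the root, removing each node that no remaining word uses.
The suffix "o" (1 node) is used only by "pllhnjo"; the node for "pllhnj" still has the child "v", so pruning stops there.
Nodes removed: 1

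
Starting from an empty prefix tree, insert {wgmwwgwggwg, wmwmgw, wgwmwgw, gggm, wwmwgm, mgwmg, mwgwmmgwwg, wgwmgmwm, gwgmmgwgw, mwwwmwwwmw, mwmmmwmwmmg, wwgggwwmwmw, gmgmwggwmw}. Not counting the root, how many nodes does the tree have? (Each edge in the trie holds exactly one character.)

For each word, the new-node count is its length minus the longest prefix already in the trie:
  "wgmwwgwggwg" → 11 new (w, g, m, w, w, g, w, g, g, w, g)
  "wmwmgw" → prefix "w" already present; 5 new (m, w, m, g, w)
  "wgwmwgw" → prefix "wg" already present; 5 new (w, m, w, g, w)
  "gggm" → 4 new (g, g, g, m)
  "wwmwgm" → prefix "w" already present; 5 new (w, m, w, g, m)
  "mgwmg" → 5 new (m, g, w, m, g)
  "mwgwmmgwwg" → prefix "m" already present; 9 new (w, g, w, m, m, g, w, w, g)
  "wgwmgmwm" → prefix "wgwm" already present; 4 new (g, m, w, m)
  "gwgmmgwgw" → prefix "g" already present; 8 new (w, g, m, m, g, w, g, w)
  "mwwwmwwwmw" → prefix "mw" already present; 8 new (w, w, m, w, w, w, m, w)
  "mwmmmwmwmmg" → prefix "mw" already present; 9 new (m, m, m, w, m, w, m, m, g)
  "wwgggwwmwmw" → prefix "ww" already present; 9 new (g, g, g, w, w, m, w, m, w)
  "gmgmwggwmw" → prefix "g" already present; 9 new (m, g, m, w, g, g, w, m, w)
Total nodes = 11 + 5 + 5 + 4 + 5 + 5 + 9 + 4 + 8 + 8 + 9 + 9 + 9 = 91

91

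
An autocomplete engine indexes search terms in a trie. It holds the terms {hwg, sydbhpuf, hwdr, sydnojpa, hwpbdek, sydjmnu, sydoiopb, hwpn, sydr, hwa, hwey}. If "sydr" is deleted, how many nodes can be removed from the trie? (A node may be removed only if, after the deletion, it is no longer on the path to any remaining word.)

A node on "sydr"'s path can go only if nothing else ends at it or branches off below it.
The suffix "r" (1 node) is used only by "sydr"; the node for "syd" still has the child "b", so pruning stops there.
Nodes removed: 1

1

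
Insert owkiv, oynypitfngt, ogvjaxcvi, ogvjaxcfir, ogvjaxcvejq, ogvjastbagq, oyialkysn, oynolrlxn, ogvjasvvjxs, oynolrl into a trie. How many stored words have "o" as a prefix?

Traverse to the node for "o", then collect every word in that subtree.
Words under "o": ogvjastbagq, ogvjasvvjxs, ogvjaxcfir, ogvjaxcvejq, ogvjaxcvi, owkiv, oyialkysn, oynolrl, oynolrlxn, oynypitfngt
Count: 10

10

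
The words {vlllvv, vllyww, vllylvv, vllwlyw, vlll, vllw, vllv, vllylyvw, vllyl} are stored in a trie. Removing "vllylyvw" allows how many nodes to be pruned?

A node on "vllylyvw"'s path can go only if nothing else ends at it or branches off below it.
The suffix "yvw" (3 nodes) is used only by "vllylyvw"; the node for "vllyl" still has the child "v", so pruning stops there.
Nodes removed: 3

3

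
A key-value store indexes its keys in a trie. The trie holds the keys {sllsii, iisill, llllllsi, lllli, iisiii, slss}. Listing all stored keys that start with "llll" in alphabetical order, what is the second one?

llllllsi

Filter for "llll…" and sort: "lllli", "llllllsi"
Position 2: llllllsi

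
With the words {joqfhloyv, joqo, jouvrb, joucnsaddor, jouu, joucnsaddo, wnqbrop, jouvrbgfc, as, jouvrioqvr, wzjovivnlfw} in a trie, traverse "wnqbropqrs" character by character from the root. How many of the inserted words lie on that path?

Traverse "wnqbropqrs" character by character; count nodes along the way that are marked as word ends.
Prefixes of the query that are stored words: "wnqbrop"
Count: 1

1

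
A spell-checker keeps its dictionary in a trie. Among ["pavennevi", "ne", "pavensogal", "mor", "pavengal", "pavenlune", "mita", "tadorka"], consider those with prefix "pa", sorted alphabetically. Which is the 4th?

Filter for "pa…" and sort: "pavengal", "pavenlune", "pavennevi", "pavensogal"
Position 4: pavensogal

pavensogal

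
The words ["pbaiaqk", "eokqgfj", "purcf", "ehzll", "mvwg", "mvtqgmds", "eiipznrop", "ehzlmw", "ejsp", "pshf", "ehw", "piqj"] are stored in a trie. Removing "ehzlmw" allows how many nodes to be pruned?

2

Walk "ehzlmw" from the leaf back toward the root, removing each node that no remaining word uses.
The suffix "mw" (2 nodes) is used only by "ehzlmw"; the node for "ehzl" still has the child "l", so pruning stops there.
Nodes removed: 2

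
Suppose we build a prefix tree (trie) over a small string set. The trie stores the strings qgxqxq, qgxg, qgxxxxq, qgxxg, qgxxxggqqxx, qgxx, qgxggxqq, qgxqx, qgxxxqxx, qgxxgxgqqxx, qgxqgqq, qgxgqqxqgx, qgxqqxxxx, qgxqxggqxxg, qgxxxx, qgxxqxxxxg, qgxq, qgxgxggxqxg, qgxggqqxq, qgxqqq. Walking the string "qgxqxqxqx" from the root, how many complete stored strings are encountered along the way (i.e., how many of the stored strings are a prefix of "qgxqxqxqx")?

3

Walk "qgxqxqxqx" from the root; an end-of-word marker is hit whenever a stored word is a prefix of "qgxqxqxqx".
Prefixes of the query that are stored words: "qgxq", "qgxqx", "qgxqxq"
Count: 3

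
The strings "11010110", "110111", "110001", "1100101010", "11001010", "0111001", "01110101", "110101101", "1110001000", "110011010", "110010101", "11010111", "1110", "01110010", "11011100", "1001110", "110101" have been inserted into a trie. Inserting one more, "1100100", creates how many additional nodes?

1

The longest prefix of "1100100" already in the trie is "110010" (length 6).
So 7 − 6 = 1 new nodes.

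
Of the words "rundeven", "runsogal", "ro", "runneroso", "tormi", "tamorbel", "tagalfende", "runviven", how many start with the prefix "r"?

5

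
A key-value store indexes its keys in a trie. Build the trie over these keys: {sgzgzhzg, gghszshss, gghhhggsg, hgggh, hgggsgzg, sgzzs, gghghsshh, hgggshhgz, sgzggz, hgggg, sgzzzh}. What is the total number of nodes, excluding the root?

49

Insert word by word; a character creates a node only if that edge doesn't already exist:
  "sgzgzhzg" → 8 new (s, g, z, g, z, h, z, g)
  "gghszshss" → 9 new (g, g, h, s, z, s, h, s, s)
  "gghhhggsg" → prefix "ggh" already present; 6 new (h, h, g, g, s, g)
  "hgggh" → 5 new (h, g, g, g, h)
  "hgggsgzg" → prefix "hggg" already present; 4 new (s, g, z, g)
  "sgzzs" → prefix "sgz" already present; 2 new (z, s)
  "gghghsshh" → prefix "ggh" already present; 6 new (g, h, s, s, h, h)
  "hgggshhgz" → prefix "hgggs" already present; 4 new (h, h, g, z)
  "sgzggz" → prefix "sgzg" already present; 2 new (g, z)
  "hgggg" → prefix "hggg" already present; 1 new (g)
  "sgzzzh" → prefix "sgzz" already present; 2 new (z, h)
Total nodes = 8 + 9 + 6 + 5 + 4 + 2 + 6 + 4 + 2 + 1 + 2 = 49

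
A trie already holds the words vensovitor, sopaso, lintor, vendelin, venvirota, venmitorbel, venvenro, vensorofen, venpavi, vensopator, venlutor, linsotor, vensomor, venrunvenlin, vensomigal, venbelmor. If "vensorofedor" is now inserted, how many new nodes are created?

3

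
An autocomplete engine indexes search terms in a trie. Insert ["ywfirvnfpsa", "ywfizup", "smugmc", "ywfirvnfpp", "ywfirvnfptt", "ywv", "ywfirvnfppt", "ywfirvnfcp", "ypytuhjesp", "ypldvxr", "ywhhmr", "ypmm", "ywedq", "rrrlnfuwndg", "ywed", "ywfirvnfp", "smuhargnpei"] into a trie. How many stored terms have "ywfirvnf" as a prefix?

6

Filter for entries beginning with "ywfirvnf":
Matches: "ywfirvnfcp", "ywfirvnfp", "ywfirvnfpp", "ywfirvnfppt", "ywfirvnfpsa", "ywfirvnfptt"
Count: 6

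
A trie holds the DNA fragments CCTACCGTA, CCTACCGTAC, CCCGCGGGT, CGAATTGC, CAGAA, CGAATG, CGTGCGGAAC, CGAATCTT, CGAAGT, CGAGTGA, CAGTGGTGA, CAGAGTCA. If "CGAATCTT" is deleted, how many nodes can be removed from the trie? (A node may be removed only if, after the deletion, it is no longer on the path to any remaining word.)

3

Walk "CGAATCTT" from the leaf back toward the root, removing each node that no remaining word uses.
The suffix "CTT" (3 nodes) is used only by "CGAATCTT"; the node for "CGAAT" still has the child "T", so pruning stops there.
Nodes removed: 3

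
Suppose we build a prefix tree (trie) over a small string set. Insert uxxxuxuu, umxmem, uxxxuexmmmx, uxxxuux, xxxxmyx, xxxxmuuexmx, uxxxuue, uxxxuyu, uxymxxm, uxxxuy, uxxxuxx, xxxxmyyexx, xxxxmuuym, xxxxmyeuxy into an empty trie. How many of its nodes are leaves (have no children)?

A leaf is a node with no children — equivalently, the end of a word that is not a proper prefix of any other stored word.
Those words: "umxmem", "uxxxuexmmmx", "uxxxuue", "uxxxuux", "uxxxuxuu", "uxxxuxx", "uxxxuyu", "uxymxxm", "xxxxmuuexmx", "xxxxmuuym", "xxxxmyeuxy", "xxxxmyx", "xxxxmyyexx"
Leaf count: 13

13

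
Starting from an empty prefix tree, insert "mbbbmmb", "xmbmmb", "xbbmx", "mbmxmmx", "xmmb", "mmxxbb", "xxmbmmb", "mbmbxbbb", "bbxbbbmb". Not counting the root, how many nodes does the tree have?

48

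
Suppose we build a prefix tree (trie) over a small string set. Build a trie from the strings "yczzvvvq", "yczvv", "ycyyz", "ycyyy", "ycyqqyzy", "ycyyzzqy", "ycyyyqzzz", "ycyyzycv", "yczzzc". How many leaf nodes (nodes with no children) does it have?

7

A leaf is a node with no children — equivalently, the end of a word that is not a proper prefix of any other stored word.
Those words: "ycyqqyzy", "ycyyyqzzz", "ycyyzycv", "ycyyzzqy", "yczvv", "yczzvvvq", "yczzzc"
Leaf count: 7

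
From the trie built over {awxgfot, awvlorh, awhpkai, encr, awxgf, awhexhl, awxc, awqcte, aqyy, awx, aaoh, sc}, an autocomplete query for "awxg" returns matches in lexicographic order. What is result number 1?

DFS of the "awxg" subtree visits, in order: "awxgf", "awxgfot"
The 1st is awxgf.

awxgf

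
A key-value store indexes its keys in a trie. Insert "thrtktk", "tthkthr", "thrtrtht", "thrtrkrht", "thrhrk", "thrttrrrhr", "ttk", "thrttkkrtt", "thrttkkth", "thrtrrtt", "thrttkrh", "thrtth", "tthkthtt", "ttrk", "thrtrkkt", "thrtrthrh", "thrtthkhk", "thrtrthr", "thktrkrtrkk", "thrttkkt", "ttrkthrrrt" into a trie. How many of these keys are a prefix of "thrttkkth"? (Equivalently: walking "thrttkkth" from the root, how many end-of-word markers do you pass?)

2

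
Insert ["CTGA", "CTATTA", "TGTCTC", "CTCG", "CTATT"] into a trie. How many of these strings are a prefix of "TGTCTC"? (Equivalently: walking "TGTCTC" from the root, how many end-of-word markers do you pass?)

Walk "TGTCTC" from the root; an end-of-word marker is hit whenever a stored word is a prefix of "TGTCTC".
Prefixes of the query that are stored words: "TGTCTC"
Count: 1

1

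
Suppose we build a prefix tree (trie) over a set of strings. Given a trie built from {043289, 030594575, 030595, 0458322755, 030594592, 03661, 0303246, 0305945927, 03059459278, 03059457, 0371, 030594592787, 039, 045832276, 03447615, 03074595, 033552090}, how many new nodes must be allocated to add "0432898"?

1

"043289" is already a path in the trie; the remaining "8" must be added.
Each of the 1 remaining characters creates one node.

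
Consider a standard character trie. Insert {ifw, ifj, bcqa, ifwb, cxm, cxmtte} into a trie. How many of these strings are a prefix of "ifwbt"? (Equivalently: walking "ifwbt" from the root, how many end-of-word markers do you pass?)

Check each prefix of "ifwbt" against the stored set — each match is an end-marker on the path.
Prefixes of the query that are stored words: "ifw", "ifwb"
Count: 2

2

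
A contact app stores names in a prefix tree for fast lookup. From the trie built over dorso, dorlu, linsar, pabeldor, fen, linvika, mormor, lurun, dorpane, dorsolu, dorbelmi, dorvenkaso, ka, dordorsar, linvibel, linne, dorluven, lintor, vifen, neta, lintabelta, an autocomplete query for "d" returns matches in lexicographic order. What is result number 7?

DFS of the "d" subtree visits, in order: "dorbelmi", "dordorsar", "dorlu", "dorluven", "dorpane", "dorso", "dorsolu", "dorvenkaso"
Position 7: dorsolu

dorsolu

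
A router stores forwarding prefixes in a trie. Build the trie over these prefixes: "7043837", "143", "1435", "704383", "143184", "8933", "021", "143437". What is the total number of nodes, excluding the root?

24

For each word, the new-node count is its length minus the longest prefix already in the trie:
  "7043837" → 7 new (7, 0, 4, 3, 8, 3, 7)
  "143" → 3 new (1, 4, 3)
  "1435" → prefix "143" already present; 1 new (5)
  "704383" → prefix "704383" already present; 0 new (none)
  "143184" → prefix "143" already present; 3 new (1, 8, 4)
  "8933" → 4 new (8, 9, 3, 3)
  "021" → 3 new (0, 2, 1)
  "143437" → prefix "143" already present; 3 new (4, 3, 7)
Total nodes = 7 + 3 + 1 + 0 + 3 + 4 + 3 + 3 = 24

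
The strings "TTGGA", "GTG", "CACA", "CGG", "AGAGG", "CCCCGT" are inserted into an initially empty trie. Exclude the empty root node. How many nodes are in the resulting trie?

Insert word by word; a character creates a node only if that edge doesn't already exist:
  "TTGGA" → 5 new (T, T, G, G, A)
  "GTG" → 3 new (G, T, G)
  "CACA" → 4 new (C, A, C, A)
  "CGG" → prefix "C" already present; 2 new (G, G)
  "AGAGG" → 5 new (A, G, A, G, G)
  "CCCCGT" → prefix "C" already present; 5 new (C, C, C, G, T)
Total nodes = 5 + 3 + 4 + 2 + 5 + 5 = 24

24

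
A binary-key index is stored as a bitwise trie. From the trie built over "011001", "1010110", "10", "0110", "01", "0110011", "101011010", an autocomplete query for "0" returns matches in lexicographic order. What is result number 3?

011001

DFS of the "0" subtree visits, in order: "01", "0110", "011001", "0110011"
Position 3: 011001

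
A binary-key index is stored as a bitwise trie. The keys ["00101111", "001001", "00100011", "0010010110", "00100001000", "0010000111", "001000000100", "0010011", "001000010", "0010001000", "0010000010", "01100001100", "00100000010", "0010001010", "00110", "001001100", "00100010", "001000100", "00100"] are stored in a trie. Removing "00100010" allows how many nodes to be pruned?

0

After clearing the end-marker at "00100010", prune upward until reaching a node still needed by another word.
Every node on "00100010" is still needed (e.g. by "0010001000"), so nothing is freed.
Nodes removed: 0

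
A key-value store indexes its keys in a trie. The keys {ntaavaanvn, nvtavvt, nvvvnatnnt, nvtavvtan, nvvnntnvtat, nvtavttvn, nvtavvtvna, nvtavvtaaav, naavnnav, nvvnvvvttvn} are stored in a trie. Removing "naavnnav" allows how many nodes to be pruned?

7

A node on "naavnnav"'s path can go only if nothing else ends at it or branches off below it.
The suffix "aavnnav" (7 nodes) is used only by "naavnnav"; the node for "n" still has the child "t", so pruning stops there.
Nodes removed: 7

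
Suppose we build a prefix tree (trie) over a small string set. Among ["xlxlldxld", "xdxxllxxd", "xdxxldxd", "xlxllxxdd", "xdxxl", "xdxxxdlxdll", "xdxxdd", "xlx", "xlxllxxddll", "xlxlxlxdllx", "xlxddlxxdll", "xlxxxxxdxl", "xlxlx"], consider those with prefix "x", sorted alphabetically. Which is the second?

xdxxl

Filter for "x…" and sort: "xdxxdd", "xdxxl", "xdxxldxd", "xdxxllxxd", "xdxxxdlxdll", "xlx", "xlxddlxxdll", "xlxlldxld", "xlxllxxdd", "xlxllxxddll", "xlxlx", "xlxlxlxdllx", "xlxxxxxdxl"
Position 2: xdxxl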